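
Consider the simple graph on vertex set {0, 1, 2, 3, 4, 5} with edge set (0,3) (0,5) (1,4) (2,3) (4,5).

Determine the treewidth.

1

A width-1 tree decomposition is:
Bags: B1 = {2, 3}  B2 = {0, 3}  B3 = {0, 5}  B4 = {4, 5}  B5 = {1, 4}
Tree: B1–B2, B2–B3, B3–B4, B4–B5
Every bag has size at most 2, so the width is 2 − 1 = 1 and tw(G) ≤ 1. G has an edge, so its treewidth is at least 1. Combining the bounds, tw(G) = 1.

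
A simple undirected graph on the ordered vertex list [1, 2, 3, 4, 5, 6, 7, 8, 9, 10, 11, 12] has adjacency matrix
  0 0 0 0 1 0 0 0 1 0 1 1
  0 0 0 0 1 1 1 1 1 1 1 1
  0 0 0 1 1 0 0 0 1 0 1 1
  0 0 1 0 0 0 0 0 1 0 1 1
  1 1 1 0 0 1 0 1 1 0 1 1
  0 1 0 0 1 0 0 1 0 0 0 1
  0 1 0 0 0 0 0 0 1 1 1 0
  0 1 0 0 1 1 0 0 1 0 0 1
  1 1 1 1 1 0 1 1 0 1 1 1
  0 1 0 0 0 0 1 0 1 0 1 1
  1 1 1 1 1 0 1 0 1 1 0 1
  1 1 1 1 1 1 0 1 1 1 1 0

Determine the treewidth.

4

A width-4 tree decomposition is:
Bags: B1 = {2, 5, 8, 9, 12}  B2 = {2, 5, 9, 11, 12}  B3 = {2, 5, 6, 8, 12}  B4 = {2, 9, 10, 11, 12}  B5 = {1, 5, 9, 11, 12}  B6 = {3, 5, 9, 11, 12}  B7 = {2, 7, 9, 10, 11}  B8 = {3, 4, 9, 11, 12}
Tree: B1–B2, B1–B3, B2–B4, B2–B5, B2–B6, B4–B7, B6–B8
Every bag has size at most 5, so the width is 5 − 1 = 4 and tw(G) ≤ 4. Conversely, {2, 5, 8, 9, 12} is a clique of size 5, and the vertices of any clique must share a bag in every tree decomposition; so some bag has ≥ 5 vertices and tw(G) ≥ 4. Combining the bounds, tw(G) = 4.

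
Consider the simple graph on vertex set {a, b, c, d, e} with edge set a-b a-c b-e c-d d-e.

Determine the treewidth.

A width-2 tree decomposition is:
Bags: B1 = {b, d, e}  B2 = {a, b, d}  B3 = {a, c, d}
Tree: B1–B2, B2–B3
Every bag has size at most 3, so the width is 3 − 1 = 2 and tw(G) ≤ 2. Since d–e–b–a–c–d is a cycle in G, G is not acyclic. Forests are exactly the graphs of treewidth ≤ 1, so tw(G) ≥ 2. Combining the bounds, tw(G) = 2.

2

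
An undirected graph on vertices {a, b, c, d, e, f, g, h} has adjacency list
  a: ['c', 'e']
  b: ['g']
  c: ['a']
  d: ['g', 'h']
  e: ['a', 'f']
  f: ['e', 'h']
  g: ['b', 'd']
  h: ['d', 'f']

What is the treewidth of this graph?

A width-1 tree decomposition is:
Bags: B1 = {b, g}  B2 = {d, g}  B3 = {d, h}  B4 = {f, h}  B5 = {e, f}  B6 = {a, e}  B7 = {a, c}
Tree: B1–B2, B2–B3, B3–B4, B4–B5, B5–B6, B6–B7
The largest bag has 2 vertices, giving width 1; this decomposition certifies tw(G) ≤ 1. Any graph with an edge has treewidth ≥ 1, and G has the edge b–g. The upper and lower bounds meet at 1, so that is the treewidth.

1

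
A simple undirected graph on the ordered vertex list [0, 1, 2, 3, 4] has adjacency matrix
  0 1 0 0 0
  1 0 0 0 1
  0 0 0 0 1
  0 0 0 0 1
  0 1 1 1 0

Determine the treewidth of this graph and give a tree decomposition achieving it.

Every bag has size at most 2, so the width is 2 − 1 = 1 and tw(G) ≤ 1. Any graph with an edge has treewidth ≥ 1, and G has the edge 3–4. The upper and lower bounds meet at 1, so that is the treewidth.

Treewidth 1.
One such decomposition:
Bags: B1 = {3, 4}  B2 = {1, 4}  B3 = {2, 4}  B4 = {0, 1}
Tree: B1–B2, B1–B3, B2–B4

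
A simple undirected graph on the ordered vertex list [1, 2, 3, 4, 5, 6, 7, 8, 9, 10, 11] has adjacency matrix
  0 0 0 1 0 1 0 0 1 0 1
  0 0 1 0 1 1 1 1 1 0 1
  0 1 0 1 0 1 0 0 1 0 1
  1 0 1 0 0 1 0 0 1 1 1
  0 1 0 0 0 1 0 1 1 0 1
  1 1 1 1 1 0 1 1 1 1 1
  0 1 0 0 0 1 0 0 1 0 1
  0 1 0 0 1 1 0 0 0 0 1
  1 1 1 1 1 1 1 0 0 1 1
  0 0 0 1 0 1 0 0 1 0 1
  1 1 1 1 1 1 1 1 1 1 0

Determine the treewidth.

4

A width-4 tree decomposition is:
Bags: B1 = {2, 3, 6, 9, 11}  B2 = {3, 4, 6, 9, 11}  B3 = {2, 5, 6, 9, 11}  B4 = {2, 5, 6, 8, 11}  B5 = {2, 6, 7, 9, 11}  B6 = {1, 4, 6, 9, 11}  B7 = {4, 6, 9, 10, 11}
Tree: B1–B2, B1–B3, B3–B4, B3–B5, B2–B6, B2–B7
Every bag has size at most 5, so the width is 5 − 1 = 4 and tw(G) ≤ 4. For the lower bound, the 5 vertices {2, 5, 6, 8, 11} are pairwise adjacent, and any tree decomposition puts a clique entirely inside one bag — forcing width ≥ 4. Therefore the treewidth is 4.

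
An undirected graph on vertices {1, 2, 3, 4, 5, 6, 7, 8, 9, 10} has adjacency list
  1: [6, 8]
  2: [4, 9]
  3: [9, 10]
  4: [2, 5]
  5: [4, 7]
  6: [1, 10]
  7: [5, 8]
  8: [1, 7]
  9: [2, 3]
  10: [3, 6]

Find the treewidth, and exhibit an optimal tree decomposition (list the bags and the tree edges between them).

Every bag has size at most 3, so the width is 3 − 1 = 2 and tw(G) ≤ 2. Since 2–9–3–10–6–1–8–7–5–4–2 is a cycle in G, G is not acyclic. Forests are exactly the graphs of treewidth ≤ 1, so tw(G) ≥ 2. The upper and lower bounds meet at 2, so that is the treewidth.

Treewidth 2.
Bags: B1 = {2, 3, 9}  B2 = {2, 3, 10}  B3 = {2, 6, 10}  B4 = {1, 2, 6}  B5 = {1, 2, 8}  B6 = {2, 7, 8}  B7 = {2, 5, 7}  B8 = {2, 4, 5}
Tree: B1–B2, B2–B3, B3–B4, B4–B5, B5–B6, B6–B7, B7–B8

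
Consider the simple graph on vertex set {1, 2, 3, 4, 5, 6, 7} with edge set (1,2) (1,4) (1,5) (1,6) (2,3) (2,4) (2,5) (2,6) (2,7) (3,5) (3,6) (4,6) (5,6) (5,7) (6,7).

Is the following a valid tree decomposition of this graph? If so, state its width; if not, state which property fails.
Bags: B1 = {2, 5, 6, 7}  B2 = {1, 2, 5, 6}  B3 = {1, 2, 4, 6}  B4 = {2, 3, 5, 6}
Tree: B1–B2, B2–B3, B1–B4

Yes; width 3.

Every vertex of G appears in some bag (union = {1, 2, 3, 4, 5, 6, 7}); every edge is covered by a bag; and for each vertex v the set of bags containing v is connected in the bag tree. The decomposition is therefore valid. The largest bag has 4 vertices, so the width is 3.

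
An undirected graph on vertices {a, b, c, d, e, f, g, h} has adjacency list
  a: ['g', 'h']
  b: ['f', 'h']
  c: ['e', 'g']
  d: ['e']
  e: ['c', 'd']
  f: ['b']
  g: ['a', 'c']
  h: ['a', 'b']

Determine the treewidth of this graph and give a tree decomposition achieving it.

Treewidth 1.
One such decomposition:
Bags: B1 = {b, f}  B2 = {b, h}  B3 = {a, h}  B4 = {a, g}  B5 = {c, g}  B6 = {c, e}  B7 = {d, e}
Tree: B1–B2, B2–B3, B3–B4, B4–B5, B5–B6, B6–B7

The largest bag has 2 vertices, giving width 1; this decomposition certifies tw(G) ≤ 1. G has an edge, so its treewidth is at least 1. Hence tw(G) = 1 exactly.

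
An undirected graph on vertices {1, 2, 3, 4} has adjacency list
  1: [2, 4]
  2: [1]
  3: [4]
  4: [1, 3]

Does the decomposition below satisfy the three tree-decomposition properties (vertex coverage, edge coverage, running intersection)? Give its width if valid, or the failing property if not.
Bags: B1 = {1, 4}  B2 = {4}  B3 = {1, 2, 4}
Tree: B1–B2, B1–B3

A tree decomposition must satisfy three properties: every vertex lies in some bag; for every edge, both endpoints lie together in some bag; and for every vertex, the bags containing it form a connected subtree. Here vertex 3 appears in no bag, so the decomposition is invalid.

No — vertex 3 appears in no bag.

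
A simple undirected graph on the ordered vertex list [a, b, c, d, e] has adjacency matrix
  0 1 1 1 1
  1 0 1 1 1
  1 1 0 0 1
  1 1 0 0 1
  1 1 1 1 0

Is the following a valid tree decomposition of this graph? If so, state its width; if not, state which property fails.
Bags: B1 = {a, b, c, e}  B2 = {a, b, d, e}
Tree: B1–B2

Yes; width 3.

Checking the three conditions: (i) the bags cover all of {a, b, c, d, e}; (ii) for each edge, some bag contains both endpoints; (iii) the bags containing any fixed vertex form a subtree. All hold, so the decomposition is valid with width 4 − 1 = 3.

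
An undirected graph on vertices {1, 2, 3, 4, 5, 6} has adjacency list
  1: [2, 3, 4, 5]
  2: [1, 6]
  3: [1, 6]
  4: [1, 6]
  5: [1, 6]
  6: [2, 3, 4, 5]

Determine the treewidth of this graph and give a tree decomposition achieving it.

Each bag holds 3 vertices, so the decomposition has width 2, which upper-bounds the treewidth. For the lower bound, G contains the cycle 1–4–6–3–1, so G is not a forest; only forests have treewidth ≤ 1, hence tw(G) ≥ 2. Hence tw(G) = 2 exactly.

Treewidth 2.
One optimal decomposition is:
Bags: B1 = {1, 4, 6}  B2 = {1, 3, 6}  B3 = {1, 5, 6}  B4 = {1, 2, 6}
Tree: B1–B2, B2–B3, B3–B4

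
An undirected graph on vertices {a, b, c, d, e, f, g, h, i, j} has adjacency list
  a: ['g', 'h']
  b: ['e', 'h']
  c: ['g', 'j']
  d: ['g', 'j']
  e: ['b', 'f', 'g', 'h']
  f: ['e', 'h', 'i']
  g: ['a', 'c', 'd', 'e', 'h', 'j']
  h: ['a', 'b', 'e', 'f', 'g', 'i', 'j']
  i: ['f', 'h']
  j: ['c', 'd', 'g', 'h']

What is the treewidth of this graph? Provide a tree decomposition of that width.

Treewidth 2.
Bags: B1 = {g, h, j}  B2 = {d, g, j}  B3 = {e, g, h}  B4 = {e, f, h}  B5 = {c, g, j}  B6 = {b, e, h}  B7 = {a, g, h}  B8 = {f, h, i}
Tree: B1–B2, B1–B3, B3–B4, B2–B5, B3–B6, B1–B7, B4–B8

The largest bag has 3 vertices, giving width 2; this decomposition certifies tw(G) ≤ 2. On the other hand G contains the 3-clique {d, g, j}. A clique must lie in a single bag of any decomposition, so no decomposition can have width below 2. Combining the bounds, tw(G) = 2.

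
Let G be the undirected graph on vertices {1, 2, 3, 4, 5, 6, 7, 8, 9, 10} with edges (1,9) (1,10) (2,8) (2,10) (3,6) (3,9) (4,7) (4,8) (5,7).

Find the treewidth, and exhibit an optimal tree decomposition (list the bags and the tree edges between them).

Treewidth 1.
One such decomposition:
Bags: B1 = {5, 7}  B2 = {4, 7}  B3 = {4, 8}  B4 = {2, 8}  B5 = {2, 10}  B6 = {1, 10}  B7 = {1, 9}  B8 = {3, 9}  B9 = {3, 6}
Tree: B1–B2, B2–B3, B3–B4, B4–B5, B5–B6, B6–B7, B7–B8, B8–B9

The largest bag has 2 vertices, giving width 1; this decomposition certifies tw(G) ≤ 1. Since G has at least one edge (e.g. 5–7), it is not an edgeless graph, so tw(G) ≥ 1. The upper and lower bounds meet at 1, so that is the treewidth.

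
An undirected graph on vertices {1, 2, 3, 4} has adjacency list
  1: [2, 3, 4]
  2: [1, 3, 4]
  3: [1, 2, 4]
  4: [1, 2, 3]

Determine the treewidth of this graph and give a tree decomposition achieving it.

Treewidth 3.
Bags: B1 = {1, 2, 3, 4}
Tree: (single bag)

With just one bag of size 4, the width is 4 − 1 = 3, so tw(G) ≤ 3. On the other hand G contains the 4-clique {1, 2, 3, 4}. A clique must lie in a single bag of any decomposition, so no decomposition can have width below 3. The upper and lower bounds meet at 3, so that is the treewidth.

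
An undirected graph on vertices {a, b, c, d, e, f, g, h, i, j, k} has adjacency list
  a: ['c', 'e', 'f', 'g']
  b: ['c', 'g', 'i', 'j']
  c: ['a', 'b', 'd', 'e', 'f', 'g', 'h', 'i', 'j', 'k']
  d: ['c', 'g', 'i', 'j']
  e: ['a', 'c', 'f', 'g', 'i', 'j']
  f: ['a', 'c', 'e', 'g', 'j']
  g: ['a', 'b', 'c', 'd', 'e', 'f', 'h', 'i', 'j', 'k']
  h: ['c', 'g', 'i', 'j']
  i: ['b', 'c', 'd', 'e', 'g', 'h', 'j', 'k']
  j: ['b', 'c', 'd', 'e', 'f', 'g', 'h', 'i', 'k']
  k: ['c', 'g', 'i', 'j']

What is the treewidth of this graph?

A width-4 tree decomposition is:
Bags: B1 = {c, g, i, j, k}  B2 = {c, e, g, i, j}  B3 = {b, c, g, i, j}  B4 = {c, d, g, i, j}  B5 = {c, e, f, g, j}  B6 = {a, c, e, f, g}  B7 = {c, g, h, i, j}
Tree: B1–B2, B2–B3, B2–B4, B2–B5, B5–B6, B3–B7
The largest bag has 5 vertices, giving width 4; this decomposition certifies tw(G) ≤ 4. For the lower bound, the 5 vertices {c, e, f, g, j} are pairwise adjacent, and any tree decomposition puts a clique entirely inside one bag — forcing width ≥ 4. Therefore the treewidth is 4.

4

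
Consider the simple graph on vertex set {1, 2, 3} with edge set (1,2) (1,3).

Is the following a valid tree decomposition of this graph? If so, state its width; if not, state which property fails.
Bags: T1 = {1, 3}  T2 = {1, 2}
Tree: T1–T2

Yes; width 1.

Every vertex of G appears in some bag (union = {1, 2, 3}); every edge is covered by a bag; and for each vertex v the set of bags containing v is connected in the bag tree. The decomposition is therefore valid. The largest bag has 2 vertices, so the width is 1.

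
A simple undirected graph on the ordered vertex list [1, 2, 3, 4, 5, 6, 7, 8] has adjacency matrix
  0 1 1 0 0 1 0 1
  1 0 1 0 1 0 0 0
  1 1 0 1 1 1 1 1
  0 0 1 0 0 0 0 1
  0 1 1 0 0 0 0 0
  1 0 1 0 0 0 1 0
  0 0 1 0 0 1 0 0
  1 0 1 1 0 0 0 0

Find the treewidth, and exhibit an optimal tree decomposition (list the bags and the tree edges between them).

Treewidth 2.
One optimal decomposition is:
Bags: B1 = {1, 2, 3}  B2 = {1, 3, 6}  B3 = {3, 6, 7}  B4 = {2, 3, 5}  B5 = {1, 3, 8}  B6 = {3, 4, 8}
Tree: B1–B2, B2–B3, B1–B4, B1–B5, B5–B6

The largest bag has 3 vertices, giving width 2; this decomposition certifies tw(G) ≤ 2. On the other hand G contains the 3-clique {1, 3, 8}. A clique must lie in a single bag of any decomposition, so no decomposition can have width below 2. Combining the bounds, tw(G) = 2.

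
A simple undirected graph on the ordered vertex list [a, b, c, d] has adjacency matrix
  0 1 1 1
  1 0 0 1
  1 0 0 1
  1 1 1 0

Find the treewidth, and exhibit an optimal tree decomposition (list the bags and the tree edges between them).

The largest bag has 3 vertices, giving width 2; this decomposition certifies tw(G) ≤ 2. For the lower bound, the 3 vertices {a, c, d} are pairwise adjacent, and any tree decomposition puts a clique entirely inside one bag — forcing width ≥ 2. Therefore the treewidth is 2.

Treewidth 2.
Bags: B1 = {a, b, d}  B2 = {a, c, d}
Tree: B1–B2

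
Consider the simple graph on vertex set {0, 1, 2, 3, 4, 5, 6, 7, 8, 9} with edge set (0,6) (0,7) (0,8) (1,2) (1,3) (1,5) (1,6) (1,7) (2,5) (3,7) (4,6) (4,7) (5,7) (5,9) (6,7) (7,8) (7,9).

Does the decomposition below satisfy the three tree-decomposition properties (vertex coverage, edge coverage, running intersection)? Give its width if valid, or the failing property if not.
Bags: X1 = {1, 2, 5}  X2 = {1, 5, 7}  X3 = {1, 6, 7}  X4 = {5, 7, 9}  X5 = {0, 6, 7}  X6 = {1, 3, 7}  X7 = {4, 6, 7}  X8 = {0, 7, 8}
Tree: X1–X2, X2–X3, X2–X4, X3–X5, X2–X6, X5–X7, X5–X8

Yes; width 2.

Every vertex of G appears in some bag (union = {0, 1, 2, 3, 4, 5, 6, 7, 8, 9}); every edge is covered by a bag; and for each vertex v the set of bags containing v is connected in the bag tree. The decomposition is therefore valid. The largest bag has 3 vertices, so the width is 2.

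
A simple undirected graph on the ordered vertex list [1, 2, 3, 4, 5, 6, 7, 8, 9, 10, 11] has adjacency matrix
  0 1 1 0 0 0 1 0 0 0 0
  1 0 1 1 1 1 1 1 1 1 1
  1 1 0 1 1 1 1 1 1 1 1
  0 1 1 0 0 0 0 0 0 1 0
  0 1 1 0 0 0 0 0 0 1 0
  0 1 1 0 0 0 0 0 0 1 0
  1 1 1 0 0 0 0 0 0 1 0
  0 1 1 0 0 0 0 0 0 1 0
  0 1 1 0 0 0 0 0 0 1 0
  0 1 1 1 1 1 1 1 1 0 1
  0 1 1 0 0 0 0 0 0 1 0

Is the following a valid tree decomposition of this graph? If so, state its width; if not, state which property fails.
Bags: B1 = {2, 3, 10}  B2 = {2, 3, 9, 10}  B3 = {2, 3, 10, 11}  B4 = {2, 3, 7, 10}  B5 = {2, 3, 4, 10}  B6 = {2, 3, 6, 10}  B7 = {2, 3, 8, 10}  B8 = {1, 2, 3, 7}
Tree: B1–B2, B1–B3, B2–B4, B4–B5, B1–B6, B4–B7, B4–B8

No — vertex 5 appears in no bag.

A tree decomposition must satisfy three properties: every vertex lies in some bag; for every edge, both endpoints lie together in some bag; and for every vertex, the bags containing it form a connected subtree. Here vertex 5 appears in no bag, so the decomposition is invalid.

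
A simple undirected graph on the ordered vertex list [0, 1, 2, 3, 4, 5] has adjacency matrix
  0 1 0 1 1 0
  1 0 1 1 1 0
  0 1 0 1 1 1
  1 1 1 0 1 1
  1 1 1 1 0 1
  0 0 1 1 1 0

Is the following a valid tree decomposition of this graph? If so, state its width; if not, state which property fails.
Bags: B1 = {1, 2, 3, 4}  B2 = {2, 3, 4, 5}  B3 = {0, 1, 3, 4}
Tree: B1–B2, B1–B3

Yes; width 3.

Checking the three conditions: (i) the bags cover all of {0, 1, 2, 3, 4, 5}; (ii) for each edge, some bag contains both endpoints; (iii) the bags containing any fixed vertex form a subtree. All hold, so the decomposition is valid with width 4 − 1 = 3.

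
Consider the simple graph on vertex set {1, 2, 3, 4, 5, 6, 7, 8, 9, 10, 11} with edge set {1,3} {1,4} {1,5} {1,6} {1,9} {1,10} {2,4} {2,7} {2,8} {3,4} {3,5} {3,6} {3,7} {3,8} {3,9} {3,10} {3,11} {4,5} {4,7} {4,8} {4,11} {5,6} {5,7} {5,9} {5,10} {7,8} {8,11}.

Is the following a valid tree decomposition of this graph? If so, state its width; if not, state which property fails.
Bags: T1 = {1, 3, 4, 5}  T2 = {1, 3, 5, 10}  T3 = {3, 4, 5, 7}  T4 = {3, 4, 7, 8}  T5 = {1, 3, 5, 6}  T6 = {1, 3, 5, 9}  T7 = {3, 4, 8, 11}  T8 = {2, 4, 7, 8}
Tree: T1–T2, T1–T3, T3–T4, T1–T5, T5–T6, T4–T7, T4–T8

Yes; width 3.

Vertex coverage: the bags together contain {1, 2, 3, 4, 5, 6, 7, 8, 9, 10, 11}, the full vertex set. Edge coverage: each edge of G has both endpoints in at least one bag. Running intersection: for every vertex, the bags containing it form a connected subtree. All three properties hold, so this is a valid tree decomposition of width max|bag| − 1 = 3, and hence tw(G) ≤ 3.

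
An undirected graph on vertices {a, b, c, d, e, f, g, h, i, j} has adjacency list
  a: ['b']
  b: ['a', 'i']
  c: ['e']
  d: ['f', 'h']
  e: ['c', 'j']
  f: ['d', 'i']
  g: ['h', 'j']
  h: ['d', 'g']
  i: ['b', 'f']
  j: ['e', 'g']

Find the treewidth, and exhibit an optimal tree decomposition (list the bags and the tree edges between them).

Treewidth 1.
One such decomposition:
Bags: B1 = {a, b}  B2 = {b, i}  B3 = {f, i}  B4 = {d, f}  B5 = {d, h}  B6 = {g, h}  B7 = {g, j}  B8 = {e, j}  B9 = {c, e}
Tree: B1–B2, B2–B3, B3–B4, B4–B5, B5–B6, B6–B7, B7–B8, B8–B9

Every bag has size at most 2, so the width is 2 − 1 = 1 and tw(G) ≤ 1. Since G has at least one edge (e.g. a–b), it is not an edgeless graph, so tw(G) ≥ 1. Combining the bounds, tw(G) = 1.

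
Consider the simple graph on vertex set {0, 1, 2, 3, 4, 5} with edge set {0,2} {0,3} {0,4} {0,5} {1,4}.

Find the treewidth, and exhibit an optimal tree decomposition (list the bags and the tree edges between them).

Treewidth 1.
One optimal decomposition is:
Bags: B1 = {0, 4}  B2 = {1, 4}  B3 = {0, 3}  B4 = {0, 5}  B5 = {0, 2}
Tree: B1–B2, B1–B3, B1–B4, B4–B5

Every bag has size at most 2, so the width is 2 − 1 = 1 and tw(G) ≤ 1. G has an edge, so its treewidth is at least 1. Hence tw(G) = 1 exactly.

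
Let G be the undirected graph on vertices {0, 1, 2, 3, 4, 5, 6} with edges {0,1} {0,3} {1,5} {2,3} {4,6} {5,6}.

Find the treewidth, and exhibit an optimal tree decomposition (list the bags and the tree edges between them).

Each bag holds 2 vertices, so the decomposition has width 1, which upper-bounds the treewidth. Since G has at least one edge (e.g. 2–3), it is not an edgeless graph, so tw(G) ≥ 1. The upper and lower bounds meet at 1, so that is the treewidth.

Treewidth 1.
One optimal decomposition is:
Bags: B1 = {2, 3}  B2 = {0, 3}  B3 = {0, 1}  B4 = {1, 5}  B5 = {5, 6}  B6 = {4, 6}
Tree: B1–B2, B2–B3, B3–B4, B4–B5, B5–B6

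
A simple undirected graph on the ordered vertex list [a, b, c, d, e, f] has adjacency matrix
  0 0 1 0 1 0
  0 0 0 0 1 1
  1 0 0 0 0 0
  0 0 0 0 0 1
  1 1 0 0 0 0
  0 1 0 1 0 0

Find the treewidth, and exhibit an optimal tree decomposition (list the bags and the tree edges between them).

Treewidth 1.
Bags: B1 = {d, f}  B2 = {b, f}  B3 = {b, e}  B4 = {a, e}  B5 = {a, c}
Tree: B1–B2, B2–B3, B3–B4, B4–B5

Every bag has size at most 2, so the width is 2 − 1 = 1 and tw(G) ≤ 1. G has an edge, so its treewidth is at least 1. Hence tw(G) = 1 exactly.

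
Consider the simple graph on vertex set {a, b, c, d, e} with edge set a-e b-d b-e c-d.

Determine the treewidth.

A width-1 tree decomposition is:
Bags: B1 = {a, e}  B2 = {b, e}  B3 = {b, d}  B4 = {c, d}
Tree: B1–B2, B2–B3, B3–B4
Every bag has size at most 2, so the width is 2 − 1 = 1 and tw(G) ≤ 1. G has an edge, so its treewidth is at least 1. Hence tw(G) = 1 exactly.

1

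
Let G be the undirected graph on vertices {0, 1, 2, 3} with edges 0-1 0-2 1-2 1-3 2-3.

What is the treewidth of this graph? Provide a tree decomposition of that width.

Each bag holds 3 vertices, so the decomposition has width 2, which upper-bounds the treewidth. Conversely, {0, 1, 2} is a clique of size 3, and the vertices of any clique must share a bag in every tree decomposition; so some bag has ≥ 3 vertices and tw(G) ≥ 2. Hence tw(G) = 2 exactly.

Treewidth 2.
Bags: B1 = {0, 1, 2}  B2 = {1, 2, 3}
Tree: B1–B2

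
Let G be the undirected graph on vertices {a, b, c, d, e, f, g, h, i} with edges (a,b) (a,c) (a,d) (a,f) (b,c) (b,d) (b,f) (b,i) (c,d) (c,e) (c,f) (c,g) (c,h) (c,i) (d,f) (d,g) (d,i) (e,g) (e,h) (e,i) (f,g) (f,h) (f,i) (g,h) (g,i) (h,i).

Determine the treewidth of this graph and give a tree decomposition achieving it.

Treewidth 4.
One optimal decomposition is:
Bags: B1 = {c, d, f, g, i}  B2 = {c, f, g, h, i}  B3 = {c, e, g, h, i}  B4 = {b, c, d, f, i}  B5 = {a, b, c, d, f}
Tree: B1–B2, B2–B3, B1–B4, B4–B5

Each bag holds 5 vertices, so the decomposition has width 4, which upper-bounds the treewidth. Conversely, {c, e, g, h, i} is a clique of size 5, and the vertices of any clique must share a bag in every tree decomposition; so some bag has ≥ 5 vertices and tw(G) ≥ 4. Combining the bounds, tw(G) = 4.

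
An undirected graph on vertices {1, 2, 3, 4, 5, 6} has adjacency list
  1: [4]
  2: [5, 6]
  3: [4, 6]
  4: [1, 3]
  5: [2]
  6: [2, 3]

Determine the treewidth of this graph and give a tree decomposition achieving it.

Treewidth 1.
One such decomposition:
Bags: B1 = {2, 5}  B2 = {2, 6}  B3 = {3, 6}  B4 = {3, 4}  B5 = {1, 4}
Tree: B1–B2, B2–B3, B3–B4, B4–B5

Every bag has size at most 2, so the width is 2 − 1 = 1 and tw(G) ≤ 1. Any graph with an edge has treewidth ≥ 1, and G has the edge 5–2. Combining the bounds, tw(G) = 1.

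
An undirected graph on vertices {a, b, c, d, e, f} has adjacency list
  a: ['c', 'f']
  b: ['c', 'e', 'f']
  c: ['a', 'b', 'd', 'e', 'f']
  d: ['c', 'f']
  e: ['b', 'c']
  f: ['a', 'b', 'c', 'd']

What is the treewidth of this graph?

A width-2 tree decomposition is:
Bags: B1 = {b, c, e}  B2 = {b, c, f}  B3 = {a, c, f}  B4 = {c, d, f}
Tree: B1–B2, B2–B3, B3–B4
Each bag holds 3 vertices, so the decomposition has width 2, which upper-bounds the treewidth. For the lower bound, the 3 vertices {b, c, e} are pairwise adjacent, and any tree decomposition puts a clique entirely inside one bag — forcing width ≥ 2. The upper and lower bounds meet at 2, so that is the treewidth.

2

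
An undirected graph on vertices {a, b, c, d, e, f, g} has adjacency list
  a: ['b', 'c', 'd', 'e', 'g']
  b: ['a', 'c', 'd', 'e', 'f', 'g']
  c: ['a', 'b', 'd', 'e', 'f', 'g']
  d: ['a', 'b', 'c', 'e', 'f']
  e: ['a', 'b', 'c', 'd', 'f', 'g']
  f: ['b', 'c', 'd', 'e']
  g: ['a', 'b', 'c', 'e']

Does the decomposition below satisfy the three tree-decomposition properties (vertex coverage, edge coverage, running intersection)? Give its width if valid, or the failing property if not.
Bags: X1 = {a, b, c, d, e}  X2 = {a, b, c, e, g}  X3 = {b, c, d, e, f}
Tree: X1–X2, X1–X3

Yes; width 4.

Every vertex of G appears in some bag (union = {a, b, c, d, e, f, g}); every edge is covered by a bag; and for each vertex v the set of bags containing v is connected in the bag tree. The decomposition is therefore valid. The largest bag has 5 vertices, so the width is 4.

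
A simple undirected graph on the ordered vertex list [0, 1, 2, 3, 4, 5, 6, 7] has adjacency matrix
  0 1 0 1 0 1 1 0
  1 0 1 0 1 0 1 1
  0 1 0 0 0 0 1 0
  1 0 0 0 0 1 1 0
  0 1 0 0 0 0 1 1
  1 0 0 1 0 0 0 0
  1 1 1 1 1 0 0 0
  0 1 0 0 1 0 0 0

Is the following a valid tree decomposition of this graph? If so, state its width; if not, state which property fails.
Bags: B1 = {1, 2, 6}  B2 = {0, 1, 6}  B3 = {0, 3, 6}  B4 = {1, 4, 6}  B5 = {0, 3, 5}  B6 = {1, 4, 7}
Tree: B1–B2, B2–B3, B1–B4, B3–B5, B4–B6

Yes; width 2.

Vertex coverage: the bags together contain {0, 1, 2, 3, 4, 5, 6, 7}, the full vertex set. Edge coverage: each edge of G has both endpoints in at least one bag. Running intersection: for every vertex, the bags containing it form a connected subtree. All three properties hold, so this is a valid tree decomposition of width max|bag| − 1 = 2, and hence tw(G) ≤ 2.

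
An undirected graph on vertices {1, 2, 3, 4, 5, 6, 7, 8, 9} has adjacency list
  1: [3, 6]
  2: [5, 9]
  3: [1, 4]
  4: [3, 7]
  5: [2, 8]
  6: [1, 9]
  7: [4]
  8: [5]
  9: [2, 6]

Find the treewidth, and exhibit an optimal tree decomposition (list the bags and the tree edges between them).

Treewidth 1.
One optimal decomposition is:
Bags: B1 = {4, 7}  B2 = {3, 4}  B3 = {1, 3}  B4 = {1, 6}  B5 = {6, 9}  B6 = {2, 9}  B7 = {2, 5}  B8 = {5, 8}
Tree: B1–B2, B2–B3, B3–B4, B4–B5, B5–B6, B6–B7, B7–B8

The largest bag has 2 vertices, giving width 1; this decomposition certifies tw(G) ≤ 1. G has an edge, so its treewidth is at least 1. Combining the bounds, tw(G) = 1.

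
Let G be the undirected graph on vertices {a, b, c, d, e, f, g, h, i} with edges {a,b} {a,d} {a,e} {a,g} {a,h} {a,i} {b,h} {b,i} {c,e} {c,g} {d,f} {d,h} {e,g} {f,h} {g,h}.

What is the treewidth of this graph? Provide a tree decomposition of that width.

Every bag has size at most 3, so the width is 3 − 1 = 2 and tw(G) ≤ 2. For the lower bound, the 3 vertices {a, e, g} are pairwise adjacent, and any tree decomposition puts a clique entirely inside one bag — forcing width ≥ 2. The upper and lower bounds meet at 2, so that is the treewidth.

Treewidth 2.
One optimal decomposition is:
Bags: B1 = {a, g, h}  B2 = {a, d, h}  B3 = {a, b, h}  B4 = {a, e, g}  B5 = {d, f, h}  B6 = {c, e, g}  B7 = {a, b, i}
Tree: B1–B2, B2–B3, B1–B4, B2–B5, B4–B6, B3–B7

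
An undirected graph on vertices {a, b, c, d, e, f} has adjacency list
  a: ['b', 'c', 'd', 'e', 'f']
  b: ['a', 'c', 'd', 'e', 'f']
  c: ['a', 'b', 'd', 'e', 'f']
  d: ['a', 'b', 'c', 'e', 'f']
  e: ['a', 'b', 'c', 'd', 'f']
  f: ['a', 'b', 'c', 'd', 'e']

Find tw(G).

5

A width-5 tree decomposition is:
Bags: B1 = {a, b, c, d, e, f}
Tree: (single bag)
With just one bag of size 6, the width is 6 − 1 = 5, so tw(G) ≤ 5. On the other hand G contains the 6-clique {a, b, c, d, e, f}. A clique must lie in a single bag of any decomposition, so no decomposition can have width below 5. Combining the bounds, tw(G) = 5.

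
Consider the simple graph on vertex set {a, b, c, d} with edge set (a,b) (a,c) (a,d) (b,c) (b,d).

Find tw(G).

A width-2 tree decomposition is:
Bags: B1 = {a, b, d}  B2 = {a, b, c}
Tree: B1–B2
The largest bag has 3 vertices, giving width 2; this decomposition certifies tw(G) ≤ 2. Conversely, {a, b, d} is a clique of size 3, and the vertices of any clique must share a bag in every tree decomposition; so some bag has ≥ 3 vertices and tw(G) ≥ 2. Hence tw(G) = 2 exactly.

2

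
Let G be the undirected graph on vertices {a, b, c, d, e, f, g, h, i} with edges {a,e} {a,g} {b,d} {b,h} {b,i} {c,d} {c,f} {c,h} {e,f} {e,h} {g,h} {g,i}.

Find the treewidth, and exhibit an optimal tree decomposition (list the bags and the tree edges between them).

Every bag has size at most 4, so the width is 4 − 1 = 3 and tw(G) ≤ 3. For the lower bound: the 4 vertex sets {a,e,f}, {g}, {h}, {b,c,d,i} are disjoint, each induces a connected subgraph, and every pair is joined by at least one edge of G. Contracting each set to a single vertex therefore yields K_{4} as a minor, and since treewidth is minor-monotone, tw(G) ≥ tw(K_{4}) = 3. Therefore the treewidth is 3.

Treewidth 3.
One such decomposition:
Bags: B1 = {a, e, f, g}  B2 = {e, f, g, h}  B3 = {c, f, g, h}  B4 = {c, g, h, i}  B5 = {b, c, h, i}  B6 = {b, c, d, i}
Tree: B1–B2, B2–B3, B3–B4, B4–B5, B5–B6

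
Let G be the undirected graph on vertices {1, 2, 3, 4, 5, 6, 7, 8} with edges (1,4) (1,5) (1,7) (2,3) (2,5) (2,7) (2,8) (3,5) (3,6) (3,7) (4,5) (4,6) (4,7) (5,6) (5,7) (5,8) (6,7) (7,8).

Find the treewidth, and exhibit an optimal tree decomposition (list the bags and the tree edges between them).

Each bag holds 4 vertices, so the decomposition has width 3, which upper-bounds the treewidth. On the other hand G contains the 4-clique {1, 4, 5, 7}. A clique must lie in a single bag of any decomposition, so no decomposition can have width below 3. Hence tw(G) = 3 exactly.

Treewidth 3.
One such decomposition:
Bags: B1 = {3, 5, 6, 7}  B2 = {4, 5, 6, 7}  B3 = {1, 4, 5, 7}  B4 = {2, 3, 5, 7}  B5 = {2, 5, 7, 8}
Tree: B1–B2, B2–B3, B1–B4, B4–B5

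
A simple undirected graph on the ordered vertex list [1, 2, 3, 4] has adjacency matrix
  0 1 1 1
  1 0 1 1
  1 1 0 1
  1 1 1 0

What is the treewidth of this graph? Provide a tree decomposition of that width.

Treewidth 3.
One optimal decomposition is:
Bags: B1 = {1, 2, 3, 4}
Tree: (single bag)

With just one bag of size 4, the width is 4 − 1 = 3, so tw(G) ≤ 3. For the lower bound, the 4 vertices {1, 2, 3, 4} are pairwise adjacent, and any tree decomposition puts a clique entirely inside one bag — forcing width ≥ 3. Hence tw(G) = 3 exactly.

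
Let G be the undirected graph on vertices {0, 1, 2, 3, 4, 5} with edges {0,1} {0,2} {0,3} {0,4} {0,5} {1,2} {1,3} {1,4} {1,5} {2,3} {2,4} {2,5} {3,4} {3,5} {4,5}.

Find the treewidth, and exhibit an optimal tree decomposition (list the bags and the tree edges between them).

Treewidth 5.
One optimal decomposition is:
Bags: B1 = {0, 1, 2, 3, 4, 5}
Tree: (single bag)

With just one bag of size 6, the width is 6 − 1 = 5, so tw(G) ≤ 5. On the other hand G contains the 6-clique {0, 1, 2, 3, 4, 5}. A clique must lie in a single bag of any decomposition, so no decomposition can have width below 5. The upper and lower bounds meet at 5, so that is the treewidth.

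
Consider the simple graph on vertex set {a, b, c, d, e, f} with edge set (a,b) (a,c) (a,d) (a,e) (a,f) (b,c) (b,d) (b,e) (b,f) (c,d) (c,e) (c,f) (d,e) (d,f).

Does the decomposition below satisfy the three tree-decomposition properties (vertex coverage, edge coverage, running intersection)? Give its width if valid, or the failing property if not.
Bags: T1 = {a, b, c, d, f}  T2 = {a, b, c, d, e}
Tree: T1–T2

Yes; width 4.

Vertex coverage: the bags together contain {a, b, c, d, e, f}, the full vertex set. Edge coverage: each edge of G has both endpoints in at least one bag. Running intersection: for every vertex, the bags containing it form a connected subtree. All three properties hold, so this is a valid tree decomposition of width max|bag| − 1 = 4, and hence tw(G) ≤ 4.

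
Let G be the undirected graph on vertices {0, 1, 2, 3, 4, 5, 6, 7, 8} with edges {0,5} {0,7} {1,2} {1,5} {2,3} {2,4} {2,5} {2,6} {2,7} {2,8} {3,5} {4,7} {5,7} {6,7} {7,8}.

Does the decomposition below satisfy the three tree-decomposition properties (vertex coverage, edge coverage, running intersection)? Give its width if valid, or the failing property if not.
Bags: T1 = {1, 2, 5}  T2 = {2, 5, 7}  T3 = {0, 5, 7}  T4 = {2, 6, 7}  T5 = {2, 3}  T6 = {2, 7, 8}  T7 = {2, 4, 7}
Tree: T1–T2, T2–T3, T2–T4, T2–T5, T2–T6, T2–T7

A tree decomposition must satisfy three properties: every vertex lies in some bag; for every edge, both endpoints lie together in some bag; and for every vertex, the bags containing it form a connected subtree. Here edge (5,3) lies in no bag, so the decomposition is invalid.

No — edge (5,3) lies in no bag.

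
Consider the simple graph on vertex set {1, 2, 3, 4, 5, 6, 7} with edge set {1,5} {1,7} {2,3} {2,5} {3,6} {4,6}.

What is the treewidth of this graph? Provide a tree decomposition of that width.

Every bag has size at most 2, so the width is 2 − 1 = 1 and tw(G) ≤ 1. Any graph with an edge has treewidth ≥ 1, and G has the edge 4–6. Hence tw(G) = 1 exactly.

Treewidth 1.
Bags: B1 = {4, 6}  B2 = {3, 6}  B3 = {2, 3}  B4 = {2, 5}  B5 = {1, 5}  B6 = {1, 7}
Tree: B1–B2, B2–B3, B3–B4, B4–B5, B5–B6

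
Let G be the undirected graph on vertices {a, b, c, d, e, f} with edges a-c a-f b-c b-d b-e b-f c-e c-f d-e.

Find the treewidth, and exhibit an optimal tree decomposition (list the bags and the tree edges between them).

Every bag has size at most 3, so the width is 3 − 1 = 2 and tw(G) ≤ 2. For the lower bound, the 3 vertices {b, d, e} are pairwise adjacent, and any tree decomposition puts a clique entirely inside one bag — forcing width ≥ 2. The upper and lower bounds meet at 2, so that is the treewidth.

Treewidth 2.
One such decomposition:
Bags: B1 = {b, c, e}  B2 = {b, c, f}  B3 = {b, d, e}  B4 = {a, c, f}
Tree: B1–B2, B1–B3, B2–B4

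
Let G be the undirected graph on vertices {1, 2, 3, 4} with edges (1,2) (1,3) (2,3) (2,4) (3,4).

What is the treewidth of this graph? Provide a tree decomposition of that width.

Each bag holds 3 vertices, so the decomposition has width 2, which upper-bounds the treewidth. On the other hand G contains the 3-clique {1, 2, 3}. A clique must lie in a single bag of any decomposition, so no decomposition can have width below 2. The upper and lower bounds meet at 2, so that is the treewidth.

Treewidth 2.
Bags: B1 = {1, 2, 3}  B2 = {2, 3, 4}
Tree: B1–B2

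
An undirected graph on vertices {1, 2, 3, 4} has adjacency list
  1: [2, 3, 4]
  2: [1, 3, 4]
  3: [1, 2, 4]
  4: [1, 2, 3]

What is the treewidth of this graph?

A width-3 tree decomposition is:
Bags: B1 = {1, 2, 3, 4}
Tree: (single bag)
A single bag containing all 4 vertices is trivially a valid decomposition of width 3. On the other hand G contains the 4-clique {1, 2, 3, 4}. A clique must lie in a single bag of any decomposition, so no decomposition can have width below 3. The upper and lower bounds meet at 3, so that is the treewidth.

3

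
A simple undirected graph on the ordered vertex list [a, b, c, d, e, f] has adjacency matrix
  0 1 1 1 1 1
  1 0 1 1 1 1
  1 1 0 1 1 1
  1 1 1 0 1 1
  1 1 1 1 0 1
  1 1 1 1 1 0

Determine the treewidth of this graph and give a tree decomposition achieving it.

A single bag containing all 6 vertices is trivially a valid decomposition of width 5. For the lower bound, the 6 vertices {a, b, c, d, e, f} are pairwise adjacent, and any tree decomposition puts a clique entirely inside one bag — forcing width ≥ 5. Combining the bounds, tw(G) = 5.

Treewidth 5.
One such decomposition:
Bags: B1 = {a, b, c, d, e, f}
Tree: (single bag)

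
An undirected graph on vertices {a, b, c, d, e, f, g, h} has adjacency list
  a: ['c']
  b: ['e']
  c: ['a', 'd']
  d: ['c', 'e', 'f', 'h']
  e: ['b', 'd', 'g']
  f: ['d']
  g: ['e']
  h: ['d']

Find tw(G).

1

A width-1 tree decomposition is:
Bags: B1 = {e, g}  B2 = {d, e}  B3 = {c, d}  B4 = {b, e}  B5 = {a, c}  B6 = {d, h}  B7 = {d, f}
Tree: B1–B2, B2–B3, B2–B4, B3–B5, B3–B6, B3–B7
Each bag holds 2 vertices, so the decomposition has width 1, which upper-bounds the treewidth. G has an edge, so its treewidth is at least 1. Therefore the treewidth is 1.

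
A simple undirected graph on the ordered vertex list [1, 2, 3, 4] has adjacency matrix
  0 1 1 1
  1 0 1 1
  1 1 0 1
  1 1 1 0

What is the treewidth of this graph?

3

A width-3 tree decomposition is:
Bags: B1 = {1, 2, 3, 4}
Tree: (single bag)
With just one bag of size 4, the width is 4 − 1 = 3, so tw(G) ≤ 3. For the lower bound, the 4 vertices {1, 2, 3, 4} are pairwise adjacent, and any tree decomposition puts a clique entirely inside one bag — forcing width ≥ 3. Hence tw(G) = 3 exactly.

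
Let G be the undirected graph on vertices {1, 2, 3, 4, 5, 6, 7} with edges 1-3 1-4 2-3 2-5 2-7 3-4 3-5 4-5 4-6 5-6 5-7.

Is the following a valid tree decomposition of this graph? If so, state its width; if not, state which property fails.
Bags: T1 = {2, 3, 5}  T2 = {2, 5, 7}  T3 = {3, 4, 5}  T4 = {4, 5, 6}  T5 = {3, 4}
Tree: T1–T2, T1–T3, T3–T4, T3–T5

No — vertex 1 appears in no bag.

A tree decomposition must satisfy three properties: every vertex lies in some bag; for every edge, both endpoints lie together in some bag; and for every vertex, the bags containing it form a connected subtree. Here vertex 1 appears in no bag, so the decomposition is invalid.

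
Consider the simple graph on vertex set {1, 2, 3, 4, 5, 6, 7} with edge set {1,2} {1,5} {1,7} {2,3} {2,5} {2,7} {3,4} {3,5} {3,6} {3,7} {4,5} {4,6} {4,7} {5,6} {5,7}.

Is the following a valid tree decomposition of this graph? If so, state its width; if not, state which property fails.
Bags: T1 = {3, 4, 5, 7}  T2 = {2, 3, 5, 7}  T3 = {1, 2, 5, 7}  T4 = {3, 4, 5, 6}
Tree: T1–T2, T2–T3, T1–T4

Every vertex of G appears in some bag (union = {1, 2, 3, 4, 5, 6, 7}); every edge is covered by a bag; and for each vertex v the set of bags containing v is connected in the bag tree. The decomposition is therefore valid. The largest bag has 4 vertices, so the width is 3.

Yes; width 3.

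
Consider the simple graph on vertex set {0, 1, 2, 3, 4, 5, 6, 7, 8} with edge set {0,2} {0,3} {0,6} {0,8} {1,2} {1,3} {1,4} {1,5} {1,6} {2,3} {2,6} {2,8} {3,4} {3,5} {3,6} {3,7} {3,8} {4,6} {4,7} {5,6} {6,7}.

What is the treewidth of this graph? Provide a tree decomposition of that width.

Every bag has size at most 4, so the width is 4 − 1 = 3 and tw(G) ≤ 3. On the other hand G contains the 4-clique {0, 2, 3, 8}. A clique must lie in a single bag of any decomposition, so no decomposition can have width below 3. The upper and lower bounds meet at 3, so that is the treewidth.

Treewidth 3.
One such decomposition:
Bags: B1 = {1, 3, 4, 6}  B2 = {3, 4, 6, 7}  B3 = {1, 2, 3, 6}  B4 = {0, 2, 3, 6}  B5 = {1, 3, 5, 6}  B6 = {0, 2, 3, 8}
Tree: B1–B2, B1–B3, B3–B4, B3–B5, B4–B6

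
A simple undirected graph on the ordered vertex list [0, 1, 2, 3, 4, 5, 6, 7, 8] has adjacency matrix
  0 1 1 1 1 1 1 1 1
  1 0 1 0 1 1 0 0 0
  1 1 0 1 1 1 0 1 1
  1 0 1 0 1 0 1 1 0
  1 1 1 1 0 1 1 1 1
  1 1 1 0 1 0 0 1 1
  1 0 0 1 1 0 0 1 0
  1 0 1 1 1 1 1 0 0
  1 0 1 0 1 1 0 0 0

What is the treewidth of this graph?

4

A width-4 tree decomposition is:
Bags: B1 = {0, 2, 4, 5, 7}  B2 = {0, 2, 3, 4, 7}  B3 = {0, 3, 4, 6, 7}  B4 = {0, 1, 2, 4, 5}  B5 = {0, 2, 4, 5, 8}
Tree: B1–B2, B2–B3, B1–B4, B4–B5
Each bag holds 5 vertices, so the decomposition has width 4, which upper-bounds the treewidth. For the lower bound, the 5 vertices {0, 2, 3, 4, 7} are pairwise adjacent, and any tree decomposition puts a clique entirely inside one bag — forcing width ≥ 4. Therefore the treewidth is 4.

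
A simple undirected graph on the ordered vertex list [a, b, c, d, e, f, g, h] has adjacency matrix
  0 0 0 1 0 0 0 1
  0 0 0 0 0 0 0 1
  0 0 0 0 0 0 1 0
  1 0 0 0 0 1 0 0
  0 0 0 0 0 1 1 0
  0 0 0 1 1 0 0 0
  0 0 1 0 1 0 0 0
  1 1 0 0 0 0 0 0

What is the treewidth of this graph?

A width-1 tree decomposition is:
Bags: B1 = {b, h}  B2 = {a, h}  B3 = {a, d}  B4 = {d, f}  B5 = {e, f}  B6 = {e, g}  B7 = {c, g}
Tree: B1–B2, B2–B3, B3–B4, B4–B5, B5–B6, B6–B7
The largest bag has 2 vertices, giving width 1; this decomposition certifies tw(G) ≤ 1. G has an edge, so its treewidth is at least 1. The upper and lower bounds meet at 1, so that is the treewidth.

1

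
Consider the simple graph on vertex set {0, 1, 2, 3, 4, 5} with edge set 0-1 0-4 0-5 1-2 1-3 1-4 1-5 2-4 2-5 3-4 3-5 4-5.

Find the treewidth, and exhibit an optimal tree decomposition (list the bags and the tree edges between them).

Each bag holds 4 vertices, so the decomposition has width 3, which upper-bounds the treewidth. Conversely, {0, 1, 4, 5} is a clique of size 4, and the vertices of any clique must share a bag in every tree decomposition; so some bag has ≥ 4 vertices and tw(G) ≥ 3. Combining the bounds, tw(G) = 3.

Treewidth 3.
One optimal decomposition is:
Bags: B1 = {1, 3, 4, 5}  B2 = {1, 2, 4, 5}  B3 = {0, 1, 4, 5}
Tree: B1–B2, B1–B3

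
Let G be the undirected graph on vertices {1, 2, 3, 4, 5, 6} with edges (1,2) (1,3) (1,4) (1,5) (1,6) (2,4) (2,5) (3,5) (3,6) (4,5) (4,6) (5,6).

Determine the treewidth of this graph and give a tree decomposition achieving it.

Treewidth 3.
One such decomposition:
Bags: B1 = {1, 2, 4, 5}  B2 = {1, 4, 5, 6}  B3 = {1, 3, 5, 6}
Tree: B1–B2, B2–B3

The largest bag has 4 vertices, giving width 3; this decomposition certifies tw(G) ≤ 3. Conversely, {1, 3, 5, 6} is a clique of size 4, and the vertices of any clique must share a bag in every tree decomposition; so some bag has ≥ 4 vertices and tw(G) ≥ 3. Combining the bounds, tw(G) = 3.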